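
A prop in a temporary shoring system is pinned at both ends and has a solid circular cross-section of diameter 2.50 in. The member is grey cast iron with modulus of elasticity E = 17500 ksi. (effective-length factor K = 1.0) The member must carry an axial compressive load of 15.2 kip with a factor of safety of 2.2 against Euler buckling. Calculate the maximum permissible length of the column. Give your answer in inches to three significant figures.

I = πd⁴/64 = π×2.50⁴/64 = 1.917 in⁴
Required critical load P_cr = n·P = 2.2 × 15.2 = 33.44 kip = 3.344×10^4 lb
From P_cr = π²EI/(K·L)²:  L = (1/K)·√(π²EI/P_cr) = (1/1)·√(π²×1.75×10^7×1.917/3.344×10^4)
L = 99.5 in

L_max ≈ 99.5 in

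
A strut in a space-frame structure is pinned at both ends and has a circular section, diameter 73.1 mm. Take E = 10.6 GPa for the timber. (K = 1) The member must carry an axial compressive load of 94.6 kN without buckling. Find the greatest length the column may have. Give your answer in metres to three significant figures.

I = πd⁴/64 = π×73.1⁴/64 = 1.402×10^6 mm⁴
I = 1.402×10^-6 m⁴
At the buckling limit P_cr = P = 9.460×10^4 N
From P_cr = π²EI/(K·L)²:  L = (1/K)·√(π²EI/P_cr) = (1/1)·√(π²×1.06×10^10×1.402×10^-6/9.460×10^4)
L = 1.25 m

L_max ≈ 1.25 m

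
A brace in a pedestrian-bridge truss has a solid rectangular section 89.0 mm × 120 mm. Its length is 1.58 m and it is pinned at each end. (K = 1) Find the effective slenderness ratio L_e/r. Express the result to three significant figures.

λ ≈ 61.5

For a rectangle r_min = b/√12 = 89.0/√12 = 25.69 mm
L_e = K·L = 1 × 1.58 m = 1.580 m = 1580.0 mm
λ = L_e / r_min = 1580.0 / 25.69 = 61.5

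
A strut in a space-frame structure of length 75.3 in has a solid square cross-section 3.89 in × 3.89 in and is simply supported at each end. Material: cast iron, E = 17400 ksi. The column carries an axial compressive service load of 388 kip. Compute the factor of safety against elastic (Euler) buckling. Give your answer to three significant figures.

n ≈ 1.49

I = a⁴/12 = 3.89⁴/12 = 19.08 in⁴
Effective length L_e = K·L = 1 × 75.3 = 75.30 in
P_cr = π²EI / L_e² = π² × 17400×10³ × 19.08 / 75.30² = 5.779×10^5 lb
Factor of safety n = P_cr / P = 577.93 / 388 = 1.49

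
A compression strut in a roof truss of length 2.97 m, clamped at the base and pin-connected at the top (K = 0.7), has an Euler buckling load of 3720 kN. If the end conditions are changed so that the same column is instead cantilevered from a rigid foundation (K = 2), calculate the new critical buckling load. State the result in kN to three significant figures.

P_cr ∝ 1/K², so P_cr,new = P_cr,old × (K_old/K_new)² = 3720 × (0.7/2)²
= 3720 × 0.1225 = 456 kN

P_cr ≈ 456 kN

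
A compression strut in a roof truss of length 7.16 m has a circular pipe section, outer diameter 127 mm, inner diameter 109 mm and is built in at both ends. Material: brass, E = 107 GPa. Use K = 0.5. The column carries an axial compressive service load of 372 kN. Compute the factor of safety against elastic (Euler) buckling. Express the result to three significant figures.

d_o = 127 mm, d_i = 109 mm
I = π(d_o⁴ − d_i⁴)/64 = π(127⁴ − 109.0⁴)/64 = 5.841×10^6 mm⁴
I = 5.841×10^6 mm⁴ = 5.841×10^-6 m⁴
Effective length L_e = K·L = 0.5 × 7.16 = 3.580 m
P_cr = π²EI / L_e² = π² × 107×10⁹ × 5.841×10^-6 / 3.580² = 4.813×10^5 N
Factor of safety n = P_cr / P = 481.27 / 372 = 1.29

n ≈ 1.29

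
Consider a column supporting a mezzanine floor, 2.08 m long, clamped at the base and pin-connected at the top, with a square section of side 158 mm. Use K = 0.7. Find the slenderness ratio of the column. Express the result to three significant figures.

λ ≈ 31.9

For a square r = a/√12 = 158/√12 = 45.61 mm
L_e = K·L = 0.7 × 2.08 m = 1.456 m = 1456.0 mm
λ = L_e / r_min = 1456.0 / 45.61 = 31.9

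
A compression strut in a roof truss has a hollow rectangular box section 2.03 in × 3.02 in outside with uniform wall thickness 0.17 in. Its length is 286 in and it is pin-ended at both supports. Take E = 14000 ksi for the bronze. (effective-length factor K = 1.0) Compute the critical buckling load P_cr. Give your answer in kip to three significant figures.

P_cr ≈ 1.74 kip

Inner dimensions: h_i = 3.02 − 2×0.17 = 2.680 in, b_i = 2.03 − 2×0.17 = 1.690 in
Weak-axis I_min = (h_o·b_o³ − h_i·b_i³)/12 with b_o = 2.03, b_i = 1.690 in (shorter outer/inner sides).
I_min = (3.02×2.03³ − 2.680×1.690³)/12 = 1.027 in⁴
Effective length L_e = K·L = 1 × 286 = 286.0 in
P_cr = π²EI / L_e² = π² × 14000×10³ × 1.027 / 286.0² = 1.735×10^3 lb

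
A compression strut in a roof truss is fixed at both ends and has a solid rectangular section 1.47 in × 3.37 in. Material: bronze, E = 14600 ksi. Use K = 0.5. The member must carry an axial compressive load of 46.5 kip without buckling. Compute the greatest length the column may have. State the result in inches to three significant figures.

L_max ≈ 105 in

Buckling occurs about the weak axis: I_min = h·b³/12 with b = 1.47 in (the shorter side).
I_min = 3.37×1.47³/12 = 0.8921 in⁴
At the buckling limit P_cr = P = 4.650×10^4 lb
From P_cr = π²EI/(K·L)²:  L = (1/K)·√(π²EI/P_cr) = (1/0.5)·√(π²×1.46×10^7×0.8921/4.650×10^4)
L = 105 in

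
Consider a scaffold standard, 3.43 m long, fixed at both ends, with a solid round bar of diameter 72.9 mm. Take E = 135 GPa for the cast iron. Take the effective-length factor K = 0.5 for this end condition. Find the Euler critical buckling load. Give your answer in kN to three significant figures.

I = πd⁴/64 = π×72.9⁴/64 = 1.386×10^6 mm⁴
I = 1.386×10^6 mm⁴ = 1.386×10^-6 m⁴
Effective length L_e = K·L = 0.5 × 3.43 = 1.715 m
P_cr = π²EI / L_e² = π² × 135×10⁹ × 1.386×10^-6 / 1.715² = 6.280×10^5 N

P_cr ≈ 628 kN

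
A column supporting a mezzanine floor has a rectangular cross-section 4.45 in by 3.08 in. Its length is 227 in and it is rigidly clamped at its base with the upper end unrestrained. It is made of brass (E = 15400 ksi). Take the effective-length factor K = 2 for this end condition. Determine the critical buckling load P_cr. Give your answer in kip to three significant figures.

P_cr ≈ 7.99 kip

Buckling occurs about the weak axis: I_min = h·b³/12 with b = 3.08 in (the shorter side).
I_min = 4.45×3.08³/12 = 10.84 in⁴
Effective length L_e = K·L = 2 × 227 = 454.0 in
P_cr = π²EI / L_e² = π² × 15400×10³ × 10.84 / 454.0² = 7.990×10^3 lb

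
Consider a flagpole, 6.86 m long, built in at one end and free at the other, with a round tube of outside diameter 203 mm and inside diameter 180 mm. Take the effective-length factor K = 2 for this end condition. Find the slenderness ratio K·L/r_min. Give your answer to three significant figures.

λ ≈ 202

d_o = 203 mm, d_i = 180 mm
I = π(d_o⁴ − d_i⁴)/64 = π(203⁴ − 180.0⁴)/64 = 3.183×10^7 mm⁴
A = 6.919×10^3 mm²;  r_min = √(I/A) = √(3.183×10^7/6.919×10^3) = 67.83 mm
L_e = K·L = 2 × 6.86 m = 13.72 m = 13720 mm
λ = L_e / r_min = 13720 / 67.83 = 202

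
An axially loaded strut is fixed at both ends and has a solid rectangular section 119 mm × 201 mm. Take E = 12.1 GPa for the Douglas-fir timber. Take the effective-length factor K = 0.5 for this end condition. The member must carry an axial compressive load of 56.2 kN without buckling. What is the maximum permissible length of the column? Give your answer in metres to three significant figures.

L_max ≈ 15.5 m

Buckling occurs about the weak axis: I_min = h·b³/12 with b = 119 mm (the shorter side).
I_min = 201×119³/12 = 2.823×10^7 mm⁴
I = 2.823×10^-5 m⁴
At the buckling limit P_cr = P = 5.620×10^4 N
From P_cr = π²EI/(K·L)²:  L = (1/K)·√(π²EI/P_cr) = (1/0.5)·√(π²×1.21×10^10×2.823×10^-5/5.620×10^4)
L = 15.5 m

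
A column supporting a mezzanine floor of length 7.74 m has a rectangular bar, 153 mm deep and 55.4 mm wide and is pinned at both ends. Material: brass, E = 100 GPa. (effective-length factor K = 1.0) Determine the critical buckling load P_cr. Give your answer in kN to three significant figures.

Buckling occurs about the weak axis: I_min = h·b³/12 with b = 55.4 mm (the shorter side).
I_min = 153×55.4³/12 = 2.168×10^6 mm⁴
I = 2.168×10^6 mm⁴ = 2.168×10^-6 m⁴
Effective length L_e = K·L = 1 × 7.74 = 7.740 m
P_cr = π²EI / L_e² = π² × 100×10⁹ × 2.168×10^-6 / 7.740² = 3.572×10^4 N

P_cr ≈ 35.7 kN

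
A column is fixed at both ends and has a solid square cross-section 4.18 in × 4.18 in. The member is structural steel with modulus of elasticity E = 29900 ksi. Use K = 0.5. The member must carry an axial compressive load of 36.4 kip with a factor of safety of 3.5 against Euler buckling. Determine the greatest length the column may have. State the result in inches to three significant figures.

L_max ≈ 486 in

I = a⁴/12 = 4.18⁴/12 = 25.44 in⁴
Required critical load P_cr = n·P = 3.5 × 36.4 = 127.4 kip = 1.274×10^5 lb
From P_cr = π²EI/(K·L)²:  L = (1/K)·√(π²EI/P_cr) = (1/0.5)·√(π²×2.99×10^7×25.44/1.274×10^5)
L = 486 in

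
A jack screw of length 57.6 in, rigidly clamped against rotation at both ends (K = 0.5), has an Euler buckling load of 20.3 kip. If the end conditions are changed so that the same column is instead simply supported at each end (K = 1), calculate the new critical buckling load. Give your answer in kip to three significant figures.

P_cr ∝ 1/K², so P_cr,new = P_cr,old × (K_old/K_new)² = 20.3 × (0.5/1)²
= 20.3 × 0.2500 = 5.08 kip

P_cr ≈ 5.08 kip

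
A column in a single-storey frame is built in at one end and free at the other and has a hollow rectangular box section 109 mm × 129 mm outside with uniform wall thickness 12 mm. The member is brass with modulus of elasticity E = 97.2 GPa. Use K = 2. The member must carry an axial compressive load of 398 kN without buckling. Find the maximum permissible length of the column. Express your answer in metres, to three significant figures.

Inner dimensions: h_i = 129 − 2×12 = 105.0 mm, b_i = 109 − 2×12 = 85.00 mm
Weak-axis I_min = (h_o·b_o³ − h_i·b_i³)/12 with b_o = 109, b_i = 85.00 mm (shorter outer/inner sides).
I_min = (129×109³ − 105.0×85.00³)/12 = 8.548×10^6 mm⁴
I = 8.548×10^-6 m⁴
At the buckling limit P_cr = P = 3.980×10^5 N
From P_cr = π²EI/(K·L)²:  L = (1/K)·√(π²EI/P_cr) = (1/2)·√(π²×9.72×10^10×8.548×10^-6/3.980×10^5)
L = 2.27 m

L_max ≈ 2.27 m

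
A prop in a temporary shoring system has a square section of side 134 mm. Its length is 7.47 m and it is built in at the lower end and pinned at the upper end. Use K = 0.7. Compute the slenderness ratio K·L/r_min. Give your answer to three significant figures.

λ ≈ 135

For a square r = a/√12 = 134/√12 = 38.68 mm
L_e = K·L = 0.7 × 7.47 m = 5.229 m = 5229.0 mm
λ = L_e / r_min = 5229.0 / 38.68 = 135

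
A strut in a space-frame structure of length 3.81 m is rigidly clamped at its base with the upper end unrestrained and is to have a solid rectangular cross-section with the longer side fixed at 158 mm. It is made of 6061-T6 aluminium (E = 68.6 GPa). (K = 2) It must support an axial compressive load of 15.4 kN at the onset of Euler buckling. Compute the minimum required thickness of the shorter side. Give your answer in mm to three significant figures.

L_e = K·L = 2 × 3.81 = 7.620 m
Required I = P_cr·L_e²/(π²E) = 1.540×10^4 × 7.620² / (π² × 6.86×10^10) = 1.321×10^-6 m⁴
I_req = 1.321×10^6 mm⁴
Rectangle, weak axis: I_min = h·b³/12 with h = 158 mm fixed  ⇒  b = (12I/h)^(1/3) = 46.5 mm

b ≈ 46.5 mm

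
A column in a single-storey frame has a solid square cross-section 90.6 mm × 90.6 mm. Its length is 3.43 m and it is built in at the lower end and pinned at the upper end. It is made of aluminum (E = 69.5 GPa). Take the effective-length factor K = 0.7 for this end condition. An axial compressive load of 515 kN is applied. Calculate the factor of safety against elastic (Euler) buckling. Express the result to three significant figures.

I = a⁴/12 = 90.6⁴/12 = 5.615×10^6 mm⁴
I = 5.615×10^6 mm⁴ = 5.615×10^-6 m⁴
Effective length L_e = K·L = 0.7 × 3.43 = 2.401 m
P_cr = π²EI / L_e² = π² × 69.5×10⁹ × 5.615×10^-6 / 2.401² = 6.681×10^5 N
Factor of safety n = P_cr / P = 668.09 / 515 = 1.30

n ≈ 1.30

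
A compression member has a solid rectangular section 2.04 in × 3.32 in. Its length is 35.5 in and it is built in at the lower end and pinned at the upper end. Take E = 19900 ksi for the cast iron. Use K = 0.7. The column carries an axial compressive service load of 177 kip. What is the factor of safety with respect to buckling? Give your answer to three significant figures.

n ≈ 4.22

Buckling occurs about the weak axis: I_min = h·b³/12 with b = 2.04 in (the shorter side).
I_min = 3.32×2.04³/12 = 2.349 in⁴
Effective length L_e = K·L = 0.7 × 35.5 = 24.85 in
P_cr = π²EI / L_e² = π² × 19900×10³ × 2.349 / 24.85² = 7.470×10^5 lb
Factor of safety n = P_cr / P = 747.05 / 177 = 4.22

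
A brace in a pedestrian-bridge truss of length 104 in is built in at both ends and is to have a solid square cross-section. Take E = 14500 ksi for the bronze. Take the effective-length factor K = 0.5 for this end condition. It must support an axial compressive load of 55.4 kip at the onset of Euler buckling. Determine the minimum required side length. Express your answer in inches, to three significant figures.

L_e = K·L = 0.5 × 104 = 52.00 in
Required I = P_cr·L_e²/(π²E) = 5.540×10^4 × 52.00² / (π² × 1.45×10^7) = 1.047 in⁴
Solid square: I = a⁴/12  ⇒  a = (12I)^(1/4) = (12×1.047)^(1/4) = 1.88 in

a ≈ 1.88 in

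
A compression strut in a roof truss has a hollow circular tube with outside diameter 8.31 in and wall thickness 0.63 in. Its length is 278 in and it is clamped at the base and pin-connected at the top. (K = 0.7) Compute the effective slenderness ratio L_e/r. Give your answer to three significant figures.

Inner diameter d_i = 8.31 − 2×0.63 = 7.050 in
I = π(d_o⁴ − d_i⁴)/64 = π(8.31⁴ − 7.050⁴)/64 = 112.8 in⁴
A = 15.20 in²;  r_min = √(I/A) = √(112.8/15.20) = 2.724 in
L_e = K·L = 0.7 × 278 = 194.6 in
λ = L_e / r_min = 194.60 / 2.724 = 71.4

λ ≈ 71.4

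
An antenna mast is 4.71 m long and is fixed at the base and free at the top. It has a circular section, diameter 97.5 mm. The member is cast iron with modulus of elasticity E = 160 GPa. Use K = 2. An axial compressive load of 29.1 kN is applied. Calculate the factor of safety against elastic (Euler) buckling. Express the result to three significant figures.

n ≈ 2.71

I = πd⁴/64 = π×97.5⁴/64 = 4.436×10^6 mm⁴
I = 4.436×10^6 mm⁴ = 4.436×10^-6 m⁴
Effective length L_e = K·L = 2 × 4.71 = 9.420 m
P_cr = π²EI / L_e² = π² × 160×10⁹ × 4.436×10^-6 / 9.420² = 7.894×10^4 N
Factor of safety n = P_cr / P = 78.942 / 29.1 = 2.71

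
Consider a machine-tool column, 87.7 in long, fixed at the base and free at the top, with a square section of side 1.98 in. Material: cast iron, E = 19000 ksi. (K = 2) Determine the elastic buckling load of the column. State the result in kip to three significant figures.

P_cr ≈ 7.81 kip

I = a⁴/12 = 1.98⁴/12 = 1.281 in⁴
Effective length L_e = K·L = 2 × 87.7 = 175.4 in
P_cr = π²EI / L_e² = π² × 19000×10³ × 1.281 / 175.4² = 7.807×10^3 lb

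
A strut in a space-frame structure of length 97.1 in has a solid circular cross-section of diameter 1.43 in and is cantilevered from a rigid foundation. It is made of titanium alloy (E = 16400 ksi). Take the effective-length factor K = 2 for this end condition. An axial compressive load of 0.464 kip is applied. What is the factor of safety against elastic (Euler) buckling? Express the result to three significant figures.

n ≈ 1.90

I = πd⁴/64 = π×1.43⁴/64 = 0.2053 in⁴
Effective length L_e = K·L = 2 × 97.1 = 194.2 in
P_cr = π²EI / L_e² = π² × 16400×10³ × 0.2053 / 194.2² = 881.0 lb
Factor of safety n = P_cr / P = 0.88097 / 0.464 = 1.90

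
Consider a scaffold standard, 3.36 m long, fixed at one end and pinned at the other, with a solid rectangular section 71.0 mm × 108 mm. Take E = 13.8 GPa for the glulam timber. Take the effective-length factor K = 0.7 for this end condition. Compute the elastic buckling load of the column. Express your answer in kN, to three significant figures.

P_cr ≈ 79.3 kN

Buckling occurs about the weak axis: I_min = h·b³/12 with b = 71.0 mm (the shorter side).
I_min = 108×71.0³/12 = 3.221×10^6 mm⁴
I = 3.221×10^6 mm⁴ = 3.221×10^-6 m⁴
Effective length L_e = K·L = 0.7 × 3.36 = 2.352 m
P_cr = π²EI / L_e² = π² × 13.8×10⁹ × 3.221×10^-6 / 2.352² = 7.931×10^4 N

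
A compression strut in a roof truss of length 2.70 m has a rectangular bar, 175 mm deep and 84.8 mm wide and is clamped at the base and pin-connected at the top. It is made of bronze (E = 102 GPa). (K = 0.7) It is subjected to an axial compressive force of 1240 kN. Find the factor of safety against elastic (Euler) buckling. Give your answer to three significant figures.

n ≈ 2.02

Buckling occurs about the weak axis: I_min = h·b³/12 with b = 84.8 mm (the shorter side).
I_min = 175×84.8³/12 = 8.893×10^6 mm⁴
I = 8.893×10^6 mm⁴ = 8.893×10^-6 m⁴
Effective length L_e = K·L = 0.7 × 2.70 = 1.890 m
P_cr = π²EI / L_e² = π² × 102×10⁹ × 8.893×10^-6 / 1.890² = 2.506×10^6 N
Factor of safety n = P_cr / P = 2506.2 / 1240 = 2.02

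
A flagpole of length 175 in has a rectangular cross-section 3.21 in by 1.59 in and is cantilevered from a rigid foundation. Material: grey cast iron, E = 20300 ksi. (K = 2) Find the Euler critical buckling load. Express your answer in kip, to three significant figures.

Buckling occurs about the weak axis: I_min = h·b³/12 with b = 1.59 in (the shorter side).
I_min = 3.21×1.59³/12 = 1.075 in⁴
Effective length L_e = K·L = 2 × 175 = 350.0 in
P_cr = π²EI / L_e² = π² × 20300×10³ × 1.075 / 350.0² = 1.759×10^3 lb

P_cr ≈ 1.76 kip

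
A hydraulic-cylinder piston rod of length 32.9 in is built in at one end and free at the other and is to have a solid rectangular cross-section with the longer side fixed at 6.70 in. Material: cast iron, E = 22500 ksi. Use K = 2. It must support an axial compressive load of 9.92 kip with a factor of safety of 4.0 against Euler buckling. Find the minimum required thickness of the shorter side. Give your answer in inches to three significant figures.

b ≈ 1.11 in

Required P_cr = n·P = 4.0 × 9.92 = 39.68 kip
L_e = K·L = 2 × 32.9 = 65.80 in
Required I = P_cr·L_e²/(π²E) = 3.968×10^4 × 65.80² / (π² × 2.25×10^7) = 0.7736 in⁴
Rectangle, weak axis: I_min = h·b³/12 with h = 6.70 in fixed  ⇒  b = (12I/h)^(1/3) = 1.11 in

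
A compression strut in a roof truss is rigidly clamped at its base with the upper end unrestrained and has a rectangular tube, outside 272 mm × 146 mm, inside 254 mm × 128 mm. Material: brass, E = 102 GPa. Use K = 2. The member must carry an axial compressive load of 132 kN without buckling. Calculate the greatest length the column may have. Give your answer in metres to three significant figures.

L_max ≈ 7.06 m

Weak-axis I_min = (h_o·b_o³ − h_i·b_i³)/12 with b_o = 146, b_i = 128.0 mm (shorter outer/inner sides).
I_min = (272×146³ − 254.0×128.0³)/12 = 2.615×10^7 mm⁴
I = 2.615×10^-5 m⁴
At the buckling limit P_cr = P = 1.320×10^5 N
From P_cr = π²EI/(K·L)²:  L = (1/K)·√(π²EI/P_cr) = (1/2)·√(π²×1.02×10^11×2.615×10^-5/1.320×10^5)
L = 7.06 m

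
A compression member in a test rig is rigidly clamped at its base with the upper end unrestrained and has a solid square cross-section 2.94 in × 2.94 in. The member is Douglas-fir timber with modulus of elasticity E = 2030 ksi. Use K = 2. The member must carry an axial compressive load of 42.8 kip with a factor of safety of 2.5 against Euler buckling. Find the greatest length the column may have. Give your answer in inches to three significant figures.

I = a⁴/12 = 2.94⁴/12 = 6.226 in⁴
Required critical load P_cr = n·P = 2.5 × 42.8 = 107.0 kip = 1.070×10^5 lb
From P_cr = π²EI/(K·L)²:  L = (1/K)·√(π²EI/P_cr) = (1/2)·√(π²×2.03×10^6×6.226/1.070×10^5)
L = 17.1 in

L_max ≈ 17.1 in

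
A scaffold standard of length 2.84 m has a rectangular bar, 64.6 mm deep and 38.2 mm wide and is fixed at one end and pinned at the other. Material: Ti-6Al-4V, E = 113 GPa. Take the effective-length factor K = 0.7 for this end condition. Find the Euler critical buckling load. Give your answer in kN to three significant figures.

P_cr ≈ 84.7 kN

Buckling occurs about the weak axis: I_min = h·b³/12 with b = 38.2 mm (the shorter side).
I_min = 64.6×38.2³/12 = 3.001×10^5 mm⁴
I = 3.001×10^5 mm⁴ = 3.001×10^-7 m⁴
Effective length L_e = K·L = 0.7 × 2.84 = 1.988 m
P_cr = π²EI / L_e² = π² × 113×10⁹ × 3.001×10^-7 / 1.988² = 8.468×10^4 N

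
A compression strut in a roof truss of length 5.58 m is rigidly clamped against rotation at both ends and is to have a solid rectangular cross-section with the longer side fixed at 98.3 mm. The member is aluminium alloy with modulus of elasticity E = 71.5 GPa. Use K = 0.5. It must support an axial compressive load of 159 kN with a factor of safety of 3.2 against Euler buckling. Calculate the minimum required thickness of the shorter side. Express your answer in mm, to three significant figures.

b ≈ 88.2 mm

Required P_cr = n·P = 3.2 × 159 = 508.8 kN
L_e = K·L = 0.5 × 5.58 = 2.790 m
Required I = P_cr·L_e²/(π²E) = 5.088×10^5 × 2.790² / (π² × 7.15×10^10) = 5.612×10^-6 m⁴
I_req = 5.612×10^6 mm⁴
Rectangle, weak axis: I_min = h·b³/12 with h = 98.3 mm fixed  ⇒  b = (12I/h)^(1/3) = 88.2 mm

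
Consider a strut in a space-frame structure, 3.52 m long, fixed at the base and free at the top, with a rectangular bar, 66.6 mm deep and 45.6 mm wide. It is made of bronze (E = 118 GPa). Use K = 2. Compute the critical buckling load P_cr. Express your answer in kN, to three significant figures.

P_cr ≈ 12.4 kN

Buckling occurs about the weak axis: I_min = h·b³/12 with b = 45.6 mm (the shorter side).
I_min = 66.6×45.6³/12 = 5.262×10^5 mm⁴
I = 5.262×10^5 mm⁴ = 5.262×10^-7 m⁴
Effective length L_e = K·L = 2 × 3.52 = 7.040 m
P_cr = π²EI / L_e² = π² × 118×10⁹ × 5.262×10^-7 / 7.040² = 1.237×10^4 N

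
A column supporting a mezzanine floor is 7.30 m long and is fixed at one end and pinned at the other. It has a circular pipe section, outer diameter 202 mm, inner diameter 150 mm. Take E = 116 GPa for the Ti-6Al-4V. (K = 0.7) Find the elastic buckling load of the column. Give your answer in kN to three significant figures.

P_cr ≈ 2490 kN

d_o = 202 mm, d_i = 150 mm
I = π(d_o⁴ − d_i⁴)/64 = π(202⁴ − 150.0⁴)/64 = 5.688×10^7 mm⁴
I = 5.688×10^7 mm⁴ = 5.688×10^-5 m⁴
Effective length L_e = K·L = 0.7 × 7.30 = 5.110 m
P_cr = π²EI / L_e² = π² × 116×10⁹ × 5.688×10^-5 / 5.110² = 2.494×10^6 N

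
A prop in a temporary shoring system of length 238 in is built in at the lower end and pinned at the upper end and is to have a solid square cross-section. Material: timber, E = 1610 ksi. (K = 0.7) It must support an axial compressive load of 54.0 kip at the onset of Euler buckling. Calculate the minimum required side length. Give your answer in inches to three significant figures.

a ≈ 5.80 in

L_e = K·L = 0.7 × 238 = 166.6 in
Required I = P_cr·L_e²/(π²E) = 5.400×10^4 × 166.6² / (π² × 1.61×10^6) = 94.32 in⁴
Solid square: I = a⁴/12  ⇒  a = (12I)^(1/4) = (12×94.32)^(1/4) = 5.80 in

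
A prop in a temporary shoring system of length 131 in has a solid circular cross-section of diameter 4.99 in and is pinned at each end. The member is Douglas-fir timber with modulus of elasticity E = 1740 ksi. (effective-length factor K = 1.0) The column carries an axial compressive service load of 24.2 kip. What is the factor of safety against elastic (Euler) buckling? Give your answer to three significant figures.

I = πd⁴/64 = π×4.99⁴/64 = 30.43 in⁴
Effective length L_e = K·L = 1 × 131 = 131.0 in
P_cr = π²EI / L_e² = π² × 1740×10³ × 30.43 / 131.0² = 3.046×10^4 lb
Factor of safety n = P_cr / P = 30.456 / 24.2 = 1.26

n ≈ 1.26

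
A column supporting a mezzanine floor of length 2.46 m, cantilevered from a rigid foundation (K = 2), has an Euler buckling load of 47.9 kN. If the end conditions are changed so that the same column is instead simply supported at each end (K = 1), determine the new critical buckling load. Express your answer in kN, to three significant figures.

P_cr ∝ 1/K², so P_cr,new = P_cr,old × (K_old/K_new)² = 47.9 × (2/1)²
= 47.9 × 4.000 = 192 kN

P_cr ≈ 192 kN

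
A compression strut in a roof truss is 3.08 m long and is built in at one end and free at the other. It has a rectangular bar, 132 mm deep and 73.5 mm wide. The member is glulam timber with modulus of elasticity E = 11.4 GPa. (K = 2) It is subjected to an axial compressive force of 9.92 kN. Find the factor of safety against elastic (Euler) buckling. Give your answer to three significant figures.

Buckling occurs about the weak axis: I_min = h·b³/12 with b = 73.5 mm (the shorter side).
I_min = 132×73.5³/12 = 4.368×10^6 mm⁴
I = 4.368×10^6 mm⁴ = 4.368×10^-6 m⁴
Effective length L_e = K·L = 2 × 3.08 = 6.160 m
P_cr = π²EI / L_e² = π² × 11.4×10⁹ × 4.368×10^-6 / 6.160² = 1.295×10^4 N
Factor of safety n = P_cr / P = 12.951 / 9.92 = 1.31

n ≈ 1.31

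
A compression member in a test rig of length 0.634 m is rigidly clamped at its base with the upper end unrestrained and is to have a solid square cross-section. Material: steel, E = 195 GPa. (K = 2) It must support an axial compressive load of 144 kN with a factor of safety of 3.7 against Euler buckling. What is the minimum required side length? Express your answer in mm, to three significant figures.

Required P_cr = n·P = 3.7 × 144 = 532.8 kN
L_e = K·L = 2 × 0.634 = 1.268 m
Required I = P_cr·L_e²/(π²E) = 5.328×10^5 × 1.268² / (π² × 1.95×10^11) = 4.451×10^-7 m⁴
I_req = 4.451×10^5 mm⁴
Solid square: I = a⁴/12  ⇒  a = (12I)^(1/4) = (12×4.451×10^5)^(1/4) = 48.1 mm

a ≈ 48.1 mm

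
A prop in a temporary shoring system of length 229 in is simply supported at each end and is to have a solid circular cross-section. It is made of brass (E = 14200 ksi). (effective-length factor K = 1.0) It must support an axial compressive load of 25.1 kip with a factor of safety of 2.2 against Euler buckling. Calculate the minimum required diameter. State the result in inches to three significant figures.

Required P_cr = n·P = 2.2 × 25.1 = 55.22 kip
L_e = K·L = 1 × 229 = 229.0 in
Required I = P_cr·L_e²/(π²E) = 5.522×10^4 × 229.0² / (π² × 1.42×10^7) = 20.66 in⁴
Solid circle: I = πd⁴/64  ⇒  d = (64I/π)^(1/4) = (64×20.66/π)^(1/4) = 4.53 in

d ≈ 4.53 in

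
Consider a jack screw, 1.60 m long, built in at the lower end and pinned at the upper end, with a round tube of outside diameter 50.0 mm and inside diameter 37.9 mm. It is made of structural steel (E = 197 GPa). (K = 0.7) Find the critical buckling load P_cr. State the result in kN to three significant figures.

d_o = 50.0 mm, d_i = 37.9 mm
I = π(d_o⁴ − d_i⁴)/64 = π(50.0⁴ − 37.90⁴)/64 = 2.055×10^5 mm⁴
I = 2.055×10^5 mm⁴ = 2.055×10^-7 m⁴
Effective length L_e = K·L = 0.7 × 1.60 = 1.120 m
P_cr = π²EI / L_e² = π² × 197×10⁹ × 2.055×10^-7 / 1.120² = 3.185×10^5 N

P_cr ≈ 319 kN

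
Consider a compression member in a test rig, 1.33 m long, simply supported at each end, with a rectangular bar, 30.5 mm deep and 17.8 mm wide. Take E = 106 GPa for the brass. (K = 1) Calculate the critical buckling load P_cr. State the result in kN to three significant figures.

Buckling occurs about the weak axis: I_min = h·b³/12 with b = 17.8 mm (the shorter side).
I_min = 30.5×17.8³/12 = 1.433×10^4 mm⁴
I = 1.433×10^4 mm⁴ = 1.433×10^-8 m⁴
Effective length L_e = K·L = 1 × 1.33 = 1.330 m
P_cr = π²EI / L_e² = π² × 106×10⁹ × 1.433×10^-8 / 1.330² = 8.478×10^3 N

P_cr ≈ 8.48 kN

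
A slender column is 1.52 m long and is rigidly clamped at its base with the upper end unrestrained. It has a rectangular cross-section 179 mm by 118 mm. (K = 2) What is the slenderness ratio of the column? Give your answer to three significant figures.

For a rectangle r_min = b/√12 = 118/√12 = 34.06 mm
L_e = K·L = 2 × 1.52 m = 3.040 m = 3040.0 mm
λ = L_e / r_min = 3040.0 / 34.06 = 89.2

λ ≈ 89.2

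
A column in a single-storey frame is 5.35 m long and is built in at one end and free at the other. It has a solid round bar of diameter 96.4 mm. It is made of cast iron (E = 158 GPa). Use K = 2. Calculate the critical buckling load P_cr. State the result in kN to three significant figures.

I = πd⁴/64 = π×96.4⁴/64 = 4.239×10^6 mm⁴
I = 4.239×10^6 mm⁴ = 4.239×10^-6 m⁴
Effective length L_e = K·L = 2 × 5.35 = 10.70 m
P_cr = π²EI / L_e² = π² × 158×10⁹ × 4.239×10^-6 / 10.70² = 5.774×10^4 N

P_cr ≈ 57.7 kN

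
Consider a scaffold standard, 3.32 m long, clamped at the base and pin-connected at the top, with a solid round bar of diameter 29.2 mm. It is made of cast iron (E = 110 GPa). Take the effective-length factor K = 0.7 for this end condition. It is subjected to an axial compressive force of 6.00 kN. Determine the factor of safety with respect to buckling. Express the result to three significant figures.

I = πd⁴/64 = π×29.2⁴/64 = 3.569×10^4 mm⁴
I = 3.569×10^4 mm⁴ = 3.569×10^-8 m⁴
Effective length L_e = K·L = 0.7 × 3.32 = 2.324 m
P_cr = π²EI / L_e² = π² × 110×10⁹ × 3.569×10^-8 / 2.324² = 7.173×10^3 N
Factor of safety n = P_cr / P = 7.1733 / 6.00 = 1.20

n ≈ 1.20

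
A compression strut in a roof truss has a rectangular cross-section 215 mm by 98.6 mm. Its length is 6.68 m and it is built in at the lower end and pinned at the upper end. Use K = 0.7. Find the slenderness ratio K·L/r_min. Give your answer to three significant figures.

Buckling occurs about the weak axis: I_min = h·b³/12 with b = 98.6 mm (the shorter side).
I_min = 215×98.6³/12 = 1.717×10^7 mm⁴
A = 2.120×10^4 mm²;  r_min = √(I/A) = √(1.717×10^7/2.120×10^4) = 28.46 mm
L_e = K·L = 0.7 × 6.68 m = 4.676 m = 4676.0 mm
λ = L_e / r_min = 4676.0 / 28.46 = 164

λ ≈ 164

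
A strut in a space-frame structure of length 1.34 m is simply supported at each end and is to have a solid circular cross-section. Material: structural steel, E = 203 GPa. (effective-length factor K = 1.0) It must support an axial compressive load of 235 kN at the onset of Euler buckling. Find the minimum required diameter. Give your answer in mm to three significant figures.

d ≈ 45.5 mm

L_e = K·L = 1 × 1.34 = 1.340 m
Required I = P_cr·L_e²/(π²E) = 2.350×10^5 × 1.340² / (π² × 2.03×10^11) = 2.106×10^-7 m⁴
I_req = 2.106×10^5 mm⁴
Solid circle: I = πd⁴/64  ⇒  d = (64I/π)^(1/4) = (64×2.106×10^5/π)^(1/4) = 45.5 mm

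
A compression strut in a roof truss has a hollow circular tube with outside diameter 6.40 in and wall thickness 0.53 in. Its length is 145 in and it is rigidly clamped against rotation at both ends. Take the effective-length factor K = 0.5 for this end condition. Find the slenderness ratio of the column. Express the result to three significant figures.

λ ≈ 34.8

Inner diameter d_i = 6.40 − 2×0.53 = 5.340 in
I = π(d_o⁴ − d_i⁴)/64 = π(6.40⁴ − 5.340⁴)/64 = 42.44 in⁴
A = 9.774 in²;  r_min = √(I/A) = √(42.44/9.774) = 2.084 in
L_e = K·L = 0.5 × 145 = 72.50 in
λ = L_e / r_min = 72.500 / 2.084 = 34.8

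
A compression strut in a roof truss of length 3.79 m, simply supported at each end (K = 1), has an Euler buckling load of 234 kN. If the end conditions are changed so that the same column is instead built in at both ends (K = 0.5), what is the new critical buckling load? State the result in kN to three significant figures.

P_cr ∝ 1/K², so P_cr,new = P_cr,old × (K_old/K_new)² = 234 × (1/0.5)²
= 234 × 4.000 = 936 kN

P_cr ≈ 936 kN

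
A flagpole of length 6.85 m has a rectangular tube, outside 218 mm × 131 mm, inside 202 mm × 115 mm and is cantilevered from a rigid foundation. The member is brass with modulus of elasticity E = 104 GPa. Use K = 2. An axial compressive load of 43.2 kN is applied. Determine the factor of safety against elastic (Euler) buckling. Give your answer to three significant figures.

Weak-axis I_min = (h_o·b_o³ − h_i·b_i³)/12 with b_o = 131, b_i = 115.0 mm (shorter outer/inner sides).
I_min = (218×131³ − 202.0×115.0³)/12 = 1.524×10^7 mm⁴
I = 1.524×10^7 mm⁴ = 1.524×10^-5 m⁴
Effective length L_e = K·L = 2 × 6.85 = 13.70 m
P_cr = π²EI / L_e² = π² × 104×10⁹ × 1.524×10^-5 / 13.70² = 8.334×10^4 N
Factor of safety n = P_cr / P = 83.339 / 43.2 = 1.93

n ≈ 1.93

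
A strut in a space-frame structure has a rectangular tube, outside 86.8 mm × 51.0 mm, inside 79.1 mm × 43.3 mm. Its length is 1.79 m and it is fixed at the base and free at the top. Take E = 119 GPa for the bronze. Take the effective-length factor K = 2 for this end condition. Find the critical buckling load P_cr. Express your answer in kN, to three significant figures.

P_cr ≈ 38.9 kN

Weak-axis I_min = (h_o·b_o³ − h_i·b_i³)/12 with b_o = 51.0, b_i = 43.30 mm (shorter outer/inner sides).
I_min = (86.8×51.0³ − 79.10×43.30³)/12 = 4.244×10^5 mm⁴
I = 4.244×10^5 mm⁴ = 4.244×10^-7 m⁴
Effective length L_e = K·L = 2 × 1.79 = 3.580 m
P_cr = π²EI / L_e² = π² × 119×10⁹ × 4.244×10^-7 / 3.580² = 3.889×10^4 N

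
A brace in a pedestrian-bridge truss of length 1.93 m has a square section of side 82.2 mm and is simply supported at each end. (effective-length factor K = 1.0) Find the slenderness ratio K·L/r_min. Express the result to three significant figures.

For a square r = a/√12 = 82.2/√12 = 23.73 mm
L_e = K·L = 1 × 1.93 m = 1.930 m = 1930.0 mm
λ = L_e / r_min = 1930.0 / 23.73 = 81.3

λ ≈ 81.3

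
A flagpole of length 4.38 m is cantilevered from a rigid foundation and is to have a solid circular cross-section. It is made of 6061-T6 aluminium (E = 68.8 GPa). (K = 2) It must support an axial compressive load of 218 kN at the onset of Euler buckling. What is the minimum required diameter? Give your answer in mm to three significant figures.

L_e = K·L = 2 × 4.38 = 8.760 m
Required I = P_cr·L_e²/(π²E) = 2.180×10^5 × 8.760² / (π² × 6.88×10^10) = 2.464×10^-5 m⁴
I_req = 2.464×10^7 mm⁴
Solid circle: I = πd⁴/64  ⇒  d = (64I/π)^(1/4) = (64×2.464×10^7/π)^(1/4) = 150 mm

d ≈ 150 mm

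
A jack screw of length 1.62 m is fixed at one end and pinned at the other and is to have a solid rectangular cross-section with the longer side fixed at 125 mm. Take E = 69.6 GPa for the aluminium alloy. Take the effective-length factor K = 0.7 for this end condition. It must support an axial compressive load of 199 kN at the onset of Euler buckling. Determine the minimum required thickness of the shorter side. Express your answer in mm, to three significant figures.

b ≈ 32.9 mm

L_e = K·L = 0.7 × 1.62 = 1.134 m
Required I = P_cr·L_e²/(π²E) = 1.990×10^5 × 1.134² / (π² × 6.96×10^10) = 3.725×10^-7 m⁴
I_req = 3.725×10^5 mm⁴
Rectangle, weak axis: I_min = h·b³/12 with h = 125 mm fixed  ⇒  b = (12I/h)^(1/3) = 32.9 mm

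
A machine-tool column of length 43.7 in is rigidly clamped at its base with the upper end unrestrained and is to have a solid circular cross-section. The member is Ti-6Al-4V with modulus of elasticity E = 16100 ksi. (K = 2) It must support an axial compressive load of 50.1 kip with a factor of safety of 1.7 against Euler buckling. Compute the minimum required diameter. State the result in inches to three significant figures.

d ≈ 3.02 in

Required P_cr = n·P = 1.7 × 50.1 = 85.17 kip
L_e = K·L = 2 × 43.7 = 87.40 in
Required I = P_cr·L_e²/(π²E) = 8.517×10^4 × 87.40² / (π² × 1.61×10^7) = 4.094 in⁴
Solid circle: I = πd⁴/64  ⇒  d = (64I/π)^(1/4) = (64×4.094/π)^(1/4) = 3.02 in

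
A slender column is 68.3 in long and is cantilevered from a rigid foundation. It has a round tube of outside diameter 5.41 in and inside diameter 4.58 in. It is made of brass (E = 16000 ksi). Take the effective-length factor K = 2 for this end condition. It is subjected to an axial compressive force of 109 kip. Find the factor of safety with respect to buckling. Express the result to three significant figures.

d_o = 5.41 in, d_i = 4.58 in
I = π(d_o⁴ − d_i⁴)/64 = π(5.41⁴ − 4.580⁴)/64 = 20.45 in⁴
Effective length L_e = K·L = 2 × 68.3 = 136.6 in
P_cr = π²EI / L_e² = π² × 16000×10³ × 20.45 / 136.6² = 1.731×10^5 lb
Factor of safety n = P_cr / P = 173.07 / 109 = 1.59

n ≈ 1.59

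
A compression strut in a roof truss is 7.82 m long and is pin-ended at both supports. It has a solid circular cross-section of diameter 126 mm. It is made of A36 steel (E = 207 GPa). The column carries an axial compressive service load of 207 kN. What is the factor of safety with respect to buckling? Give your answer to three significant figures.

I = πd⁴/64 = π×126⁴/64 = 1.237×10^7 mm⁴
I = 1.237×10^7 mm⁴ = 1.237×10^-5 m⁴
Effective length L_e = K·L = 1 × 7.82 = 7.820 m
P_cr = π²EI / L_e² = π² × 207×10⁹ × 1.237×10^-5 / 7.820² = 4.133×10^5 N
Factor of safety n = P_cr / P = 413.34 / 207 = 2.00

n ≈ 2.00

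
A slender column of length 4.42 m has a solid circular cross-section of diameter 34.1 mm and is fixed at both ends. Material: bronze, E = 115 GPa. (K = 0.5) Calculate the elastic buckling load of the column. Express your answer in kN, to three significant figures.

I = πd⁴/64 = π×34.1⁴/64 = 6.637×10^4 mm⁴
I = 6.637×10^4 mm⁴ = 6.637×10^-8 m⁴
Effective length L_e = K·L = 0.5 × 4.42 = 2.210 m
P_cr = π²EI / L_e² = π² × 115×10⁹ × 6.637×10^-8 / 2.210² = 1.542×10^4 N

P_cr ≈ 15.4 kN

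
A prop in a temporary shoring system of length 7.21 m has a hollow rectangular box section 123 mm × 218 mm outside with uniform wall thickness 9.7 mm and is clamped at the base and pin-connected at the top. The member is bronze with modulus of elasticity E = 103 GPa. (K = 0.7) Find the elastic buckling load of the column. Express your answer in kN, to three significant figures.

Inner dimensions: h_i = 218 − 2×9.7 = 198.6 mm, b_i = 123 − 2×9.7 = 103.6 mm
Weak-axis I_min = (h_o·b_o³ − h_i·b_i³)/12 with b_o = 123, b_i = 103.6 mm (shorter outer/inner sides).
I_min = (218×123³ − 198.6×103.6³)/12 = 1.540×10^7 mm⁴
I = 1.540×10^7 mm⁴ = 1.540×10^-5 m⁴
Effective length L_e = K·L = 0.7 × 7.21 = 5.047 m
P_cr = π²EI / L_e² = π² × 103×10⁹ × 1.540×10^-5 / 5.047² = 6.147×10^5 N

P_cr ≈ 615 kN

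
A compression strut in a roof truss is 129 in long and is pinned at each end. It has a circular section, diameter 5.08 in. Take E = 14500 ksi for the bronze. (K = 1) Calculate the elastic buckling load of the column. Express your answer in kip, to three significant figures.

I = πd⁴/64 = π×5.08⁴/64 = 32.69 in⁴
Effective length L_e = K·L = 1 × 129 = 129.0 in
P_cr = π²EI / L_e² = π² × 14500×10³ × 32.69 / 129.0² = 2.811×10^5 lb

P_cr ≈ 281 kip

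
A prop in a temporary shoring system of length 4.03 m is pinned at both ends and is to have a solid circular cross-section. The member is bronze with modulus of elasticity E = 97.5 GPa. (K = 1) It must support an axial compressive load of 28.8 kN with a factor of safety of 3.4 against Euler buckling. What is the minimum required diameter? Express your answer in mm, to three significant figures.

d ≈ 76.2 mm

Required P_cr = n·P = 3.4 × 28.8 = 97.92 kN
L_e = K·L = 1 × 4.03 = 4.030 m
Required I = P_cr·L_e²/(π²E) = 9.792×10^4 × 4.030² / (π² × 9.75×10^10) = 1.653×10^-6 m⁴
I_req = 1.653×10^6 mm⁴
Solid circle: I = πd⁴/64  ⇒  d = (64I/π)^(1/4) = (64×1.653×10^6/π)^(1/4) = 76.2 mm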